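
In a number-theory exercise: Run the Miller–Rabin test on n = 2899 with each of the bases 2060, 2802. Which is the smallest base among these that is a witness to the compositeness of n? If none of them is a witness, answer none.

n − 1 = 2898 = 2^1 · 1449, so s = 1 and d = 1449.
Base 2060: x_0 = 2060^1449 mod 2899 = 1994. x_0 ∉ {1, 2898} and s = 1, so 2060 is a Miller–Rabin witness and 2899 is composite.
Base 2802: x_0 = 2802^1449 mod 2899 = 788. x_0 ∉ {1, 2898} and s = 1, so 2802 is a Miller–Rabin witness and 2899 is composite.
The smallest witness among the given bases is 2060.

2060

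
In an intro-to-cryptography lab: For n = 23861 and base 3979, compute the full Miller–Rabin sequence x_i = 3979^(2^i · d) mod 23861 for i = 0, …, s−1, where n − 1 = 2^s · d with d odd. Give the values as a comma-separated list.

17020, 7860

n − 1 = 23860 = 2^2 · 5965, so s = 2 and d = 5965.
x_0 = 3979^5965 mod 23861 = 17020.
x_1 = 17020^2 mod 23861 = 7860.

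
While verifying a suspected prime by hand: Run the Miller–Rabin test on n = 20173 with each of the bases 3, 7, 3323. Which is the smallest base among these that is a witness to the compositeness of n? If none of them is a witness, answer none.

n − 1 = 20172 = 2^2 · 5043, so s = 2 and d = 5043.
Base 3: x_0 = 3^5043 mod 20173 = 1. x_0 = 1, so 3 is not a witness.
Base 7: x_0 = 7^5043 mod 20173 = 13496. x_0 is neither 1 nor 20172, so continue squaring. x_1 = 13496^2 mod 20173 = 20172. x_1 ≡ −1, so 7 is not a witness.
Base 3323: x_0 = 3323^5043 mod 20173 = 13496. x_0 is neither 1 nor 20172, so continue squaring. x_1 = 13496^2 mod 20173 = 20172. x_1 ≡ −1, so 3323 is not a witness.
No listed base is a witness for 20173.

none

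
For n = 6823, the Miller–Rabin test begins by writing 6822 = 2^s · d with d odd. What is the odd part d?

Halving: 6822 → 3411; 3411 is odd.
So 6822 = 2^1 · 3411.

3411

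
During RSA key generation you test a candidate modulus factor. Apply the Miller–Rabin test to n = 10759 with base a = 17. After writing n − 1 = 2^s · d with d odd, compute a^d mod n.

8364

n − 1 = 10758 = 2^1 · 5379, so s = 1 and d = 5379.
Repeated squaring mod 10759: 17^1 ≡ 17, 17^2 ≡ 289, 17^4 ≡ 8208, 17^8 ≡ 9165, 17^16 ≡ 1712, 17^32 ≡ 4496, 17^64 ≡ 8614, 17^128 ≡ 6932, 17^256 ≡ 2930, 17^512 ≡ 9977, 17^1024 ≡ 9020, 17^2048 ≡ 842, 17^4096 ≡ 9629.
5379 = 4096 + 1024 + 256 + 2 + 1, so 17^5379 ≡ 9629·9020·2930·289·17 ≡ 8364 (mod 10759).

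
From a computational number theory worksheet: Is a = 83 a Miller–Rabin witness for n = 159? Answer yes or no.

n − 1 = 158 = 2^1 · 79, so s = 1 and d = 79.
x_0 = 83^79 mod 159 = 23.
x_0 ∉ {1, 158} and s = 1, so 83 is a Miller–Rabin witness and 159 is composite.

yes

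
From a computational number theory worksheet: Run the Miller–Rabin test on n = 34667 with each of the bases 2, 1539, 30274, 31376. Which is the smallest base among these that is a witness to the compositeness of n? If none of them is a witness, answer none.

none

n − 1 = 34666 = 2^1 · 17333, so s = 1 and d = 17333.
Base 2: x_0 = 2^17333 mod 34667 = 34666. x_0 = 34666 ≡ −1, so 2 is not a witness.
Base 1539: x_0 = 1539^17333 mod 34667 = 34666. x_0 = 34666 ≡ −1, so 1539 is not a witness.
Base 30274: x_0 = 30274^17333 mod 34667 = 34666. x_0 = 34666 ≡ −1, so 30274 is not a witness.
Base 31376: x_0 = 31376^17333 mod 34667 = 1. x_0 = 1, so 31376 is not a witness.
No listed base is a witness for 34667.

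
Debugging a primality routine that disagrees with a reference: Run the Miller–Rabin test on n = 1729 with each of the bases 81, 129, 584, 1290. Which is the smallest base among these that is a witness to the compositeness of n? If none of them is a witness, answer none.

n − 1 = 1728 = 2^6 · 27, so s = 6 and d = 27.
Base 81: x_0 = 81^27 mod 1729 = 1. x_0 = 1, so 81 is not a witness.
Base 129: x_0 = 129^27 mod 1729 = 1728. x_0 = 1728 ≡ −1, so 129 is not a witness.
Base 584: x_0 = 584^27 mod 1729 = 1728. x_0 = 1728 ≡ −1, so 584 is not a witness.
Base 1290: x_0 = 1290^27 mod 1729 = 1. x_0 = 1, so 1290 is not a witness.
No listed base is a witness for 1729.

none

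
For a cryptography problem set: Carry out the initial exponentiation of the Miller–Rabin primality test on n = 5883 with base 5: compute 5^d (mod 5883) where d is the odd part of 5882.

4274

n − 1 = 5882 = 2^1 · 2941, so s = 1 and d = 2941.
5^2941 mod 5883 = 4274.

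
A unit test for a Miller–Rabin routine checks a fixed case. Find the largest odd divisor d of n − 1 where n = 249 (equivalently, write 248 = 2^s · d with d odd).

31

Halving: 248 → 124 → 62 → 31; 31 is odd.
So 248 = 2^3 · 31.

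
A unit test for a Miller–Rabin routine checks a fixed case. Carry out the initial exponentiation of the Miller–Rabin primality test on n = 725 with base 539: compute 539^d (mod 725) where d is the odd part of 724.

n − 1 = 724 = 2^2 · 181, so s = 2 and d = 181.
539^181 mod 725 = 539.

539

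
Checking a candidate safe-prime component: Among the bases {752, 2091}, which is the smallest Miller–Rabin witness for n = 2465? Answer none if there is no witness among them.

n − 1 = 2464 = 2^5 · 77, so s = 5 and d = 77.
Base 752: x_0 = 752^77 mod 2465 = 157. x_0 is neither 1 nor 2464, so continue squaring. x_1 = 157^2 mod 2465 = 2464. x_1 ≡ −1, so 752 is not a witness.
Base 2091: x_0 = 2091^77 mod 2465 = 1496. x_0 is neither 1 nor 2464, so continue squaring. x_1 = 1496^2 mod 2465 = 2261. x_2 = 2261^2 mod 2465 = 2176. x_3 = 2176^2 mod 2465 = 2176. x_4 = 2176^2 mod 2465 = 2176. Reached i = s−1 = 4 without hitting −1: 2091 is a Miller–Rabin witness and 2465 is composite.
The smallest witness among the given bases is 2091.

2091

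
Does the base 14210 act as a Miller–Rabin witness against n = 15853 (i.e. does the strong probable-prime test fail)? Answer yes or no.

n − 1 = 15852 = 2^2 · 3963, so s = 2 and d = 3963.
x_0 = 14210^3963 mod 15853 = 4137.
x_0 is neither 1 nor 15852, so continue squaring.
x_1 = 4137^2 mod 15853 = 9382.
Reached i = s−1 = 1 without hitting −1: 14210 is a Miller–Rabin witness and 15853 is composite.

yes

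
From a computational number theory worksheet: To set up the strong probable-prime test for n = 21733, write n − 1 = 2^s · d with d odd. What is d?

5433

Halving: 21732 → 10866 → 5433; 5433 is odd.
So 21732 = 2^2 · 5433.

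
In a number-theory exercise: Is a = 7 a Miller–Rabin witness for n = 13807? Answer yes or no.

no

n − 1 = 13806 = 2^1 · 6903, so s = 1 and d = 6903.
Repeated squaring mod 13807: 7^1 ≡ 7, 7^2 ≡ 49, 7^4 ≡ 2401, 7^8 ≡ 7282, 7^16 ≡ 8644, 7^32 ≡ 9059, 7^64 ≡ 10480, 7^128 ≡ 9522, 7^256 ≡ 11722, 7^512 ≡ 11827, 7^1024 ≡ 13019, 7^2048 ≡ 13436, 7^4096 ≡ 13378.
6903 = 4096 + 2048 + 512 + 128 + 64 + 32 + 16 + 4 + 2 + 1, so 7^6903 ≡ 13378·13436·11827·9522·10480·9059·8644·2401·49·7 ≡ 1 (mod 13807).
x_0 = 7^6903 mod 13807 = 1.
x_0 = 1, so 7 is not a witness.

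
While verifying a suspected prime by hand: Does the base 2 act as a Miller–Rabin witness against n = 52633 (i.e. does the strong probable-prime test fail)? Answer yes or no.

no

n − 1 = 52632 = 2^3 · 6579, so s = 3 and d = 6579.
By repeated squaring, 2^6579 ≡ 1 (mod 52633).
x_0 = 2^6579 mod 52633 = 1.
x_0 = 1, so 2 is not a witness.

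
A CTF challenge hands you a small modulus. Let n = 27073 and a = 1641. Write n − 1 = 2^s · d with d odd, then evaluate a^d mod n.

n − 1 = 27072 = 2^6 · 423, so s = 6 and d = 423.
1641^423 mod 27073 = 5180.

5180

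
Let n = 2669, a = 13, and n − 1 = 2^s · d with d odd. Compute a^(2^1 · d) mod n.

169

n − 1 = 2668 = 2^2 · 667, so s = 2 and d = 667.
Repeated squaring mod 2669: 13^1 ≡ 13, 13^2 ≡ 169, 13^4 ≡ 1871, 13^8 ≡ 1582, 13^16 ≡ 1871, 13^32 ≡ 1582, 13^64 ≡ 1871, 13^128 ≡ 1582, 13^256 ≡ 1871, 13^512 ≡ 1582.
667 = 512 + 128 + 16 + 8 + 2 + 1, so 13^667 ≡ 1582·1582·1871·1582·169·13 ≡ 327 (mod 2669).
x_0 = 327.
x_1 = 327^2 mod 2669 = 169.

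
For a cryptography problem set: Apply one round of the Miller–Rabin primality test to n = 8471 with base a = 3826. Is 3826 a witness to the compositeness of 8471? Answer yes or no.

no

n − 1 = 8470 = 2^1 · 4235, so s = 1 and d = 4235.
By repeated squaring, 3826^4235 ≡ 8470 (mod 8471).
x_0 = 3826^4235 mod 8471 = 8470.
x_0 = 8470 ≡ −1, so 3826 is not a witness.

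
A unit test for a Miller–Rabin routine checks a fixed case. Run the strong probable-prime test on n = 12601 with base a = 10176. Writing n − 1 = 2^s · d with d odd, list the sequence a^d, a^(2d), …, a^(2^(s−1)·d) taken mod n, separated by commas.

6426, 12600, 1

n − 1 = 12600 = 2^3 · 1575, so s = 3 and d = 1575.
x_0 = 10176^1575 mod 12601 = 6426.
x_1 = 6426^2 mod 12601 = 12600.
x_2 = 12600^2 mod 12601 = 1.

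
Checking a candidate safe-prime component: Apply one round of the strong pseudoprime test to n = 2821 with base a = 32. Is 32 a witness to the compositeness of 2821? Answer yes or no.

n − 1 = 2820 = 2^2 · 705, so s = 2 and d = 705.
By repeated squaring, 32^705 ≡ 2605 (mod 2821).
x_0 = 32^705 mod 2821 = 2605.
x_0 is neither 1 nor 2820, so continue squaring.
x_1 = 2605^2 mod 2821 = 1520.
Reached i = s−1 = 1 without hitting −1: 32 is a Miller–Rabin witness and 2821 is composite.

yes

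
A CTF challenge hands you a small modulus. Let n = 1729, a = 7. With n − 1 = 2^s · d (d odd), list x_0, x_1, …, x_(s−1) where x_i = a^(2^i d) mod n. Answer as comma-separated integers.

343, 77, 742, 742, 742, 742

n − 1 = 1728 = 2^6 · 27, so s = 6 and d = 27.
x_0 = 7^27 mod 1729 = 343.
x_1 = 343^2 mod 1729 = 77.
x_2 = 77^2 mod 1729 = 742.
x_3 = 742^2 mod 1729 = 742.
x_4 = 742^2 mod 1729 = 742.
x_5 = 742^2 mod 1729 = 742.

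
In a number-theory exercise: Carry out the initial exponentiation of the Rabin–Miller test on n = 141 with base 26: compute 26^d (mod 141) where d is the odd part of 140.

n − 1 = 140 = 2^2 · 35, so s = 2 and d = 35.
Repeated squaring mod 141: 26^1 ≡ 26, 26^2 ≡ 112, 26^4 ≡ 136, 26^8 ≡ 25, 26^16 ≡ 61, 26^32 ≡ 55.
35 = 32 + 2 + 1, so 26^35 ≡ 55·112·26 ≡ 125 (mod 141).

125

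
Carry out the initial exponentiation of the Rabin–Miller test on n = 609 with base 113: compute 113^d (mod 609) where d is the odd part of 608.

n − 1 = 608 = 2^5 · 19, so s = 5 and d = 19.
Repeated squaring mod 609: 113^1 ≡ 113, 113^2 ≡ 589, 113^4 ≡ 400, 113^8 ≡ 442, 113^16 ≡ 484.
19 = 16 + 2 + 1, so 113^19 ≡ 484·589·113 ≡ 533 (mod 609).

533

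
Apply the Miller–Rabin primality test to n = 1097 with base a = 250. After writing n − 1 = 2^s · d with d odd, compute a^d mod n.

n − 1 = 1096 = 2^3 · 137, so s = 3 and d = 137.
By repeated squaring, 250^137 ≡ 611 (mod 1097).

611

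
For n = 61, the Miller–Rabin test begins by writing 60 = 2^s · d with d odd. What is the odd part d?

Halving: 60 → 30 → 15; 15 is odd.
So 60 = 2^2 · 15.

15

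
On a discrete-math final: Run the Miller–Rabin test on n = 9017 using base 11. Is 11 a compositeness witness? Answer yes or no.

yes

n − 1 = 9016 = 2^3 · 1127, so s = 3 and d = 1127.
x_0 = 11^1127 mod 9017 = 7469.
x_0 is neither 1 nor 9016, so continue squaring.
x_1 = 7469^2 mod 9017 = 6799.
x_2 = 6799^2 mod 9017 = 5259.
Reached i = s−1 = 2 without hitting −1: 11 is a Miller–Rabin witness and 9017 is composite.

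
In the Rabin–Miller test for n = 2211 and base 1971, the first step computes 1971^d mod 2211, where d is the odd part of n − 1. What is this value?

n − 1 = 2210 = 2^1 · 1105, so s = 1 and d = 1105.
By repeated squaring, 1971^1105 ≡ 252 (mod 2211).

252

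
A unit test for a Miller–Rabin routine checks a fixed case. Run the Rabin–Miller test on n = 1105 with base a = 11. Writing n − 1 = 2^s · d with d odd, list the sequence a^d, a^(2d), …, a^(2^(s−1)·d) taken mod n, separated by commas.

996, 831, 1041, 781

n − 1 = 1104 = 2^4 · 69, so s = 4 and d = 69.
x_0 = 11^69 mod 1105 = 996.
x_1 = 996^2 mod 1105 = 831.
x_2 = 831^2 mod 1105 = 1041.
x_3 = 1041^2 mod 1105 = 781.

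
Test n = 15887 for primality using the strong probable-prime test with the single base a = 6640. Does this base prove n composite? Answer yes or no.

no

n − 1 = 15886 = 2^1 · 7943, so s = 1 and d = 7943.
By repeated squaring, 6640^7943 ≡ 15886 (mod 15887).
x_0 = 6640^7943 mod 15887 = 15886.
x_0 = 15886 ≡ −1, so 6640 is not a witness.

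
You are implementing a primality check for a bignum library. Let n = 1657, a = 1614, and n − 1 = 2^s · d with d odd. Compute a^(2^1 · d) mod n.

1656

n − 1 = 1656 = 2^3 · 207, so s = 3 and d = 207.
Repeated squaring mod 1657: 1614^1 ≡ 1614, 1614^2 ≡ 192, 1614^4 ≡ 410, 1614^8 ≡ 743, 1614^16 ≡ 268, 1614^32 ≡ 573, 1614^64 ≡ 243, 1614^128 ≡ 1054.
207 = 128 + 64 + 8 + 4 + 2 + 1, so 1614^207 ≡ 1054·243·743·410·192·1614 ≡ 783 (mod 1657).
x_0 = 783.
x_1 = 783^2 mod 1657 = 1656.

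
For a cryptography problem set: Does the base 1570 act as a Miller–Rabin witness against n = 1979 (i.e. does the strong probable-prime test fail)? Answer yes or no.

no

n − 1 = 1978 = 2^1 · 989, so s = 1 and d = 989.
By repeated squaring, 1570^989 ≡ 1 (mod 1979).
x_0 = 1570^989 mod 1979 = 1.
x_0 = 1, so 1570 is not a witness.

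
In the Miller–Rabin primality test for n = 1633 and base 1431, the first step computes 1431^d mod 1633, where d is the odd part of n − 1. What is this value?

n − 1 = 1632 = 2^5 · 51, so s = 5 and d = 51.
Repeated squaring mod 1633: 1431^1 ≡ 1431, 1431^2 ≡ 1612, 1431^4 ≡ 441, 1431^8 ≡ 154, 1431^16 ≡ 854, 1431^32 ≡ 998.
51 = 32 + 16 + 2 + 1, so 1431^51 ≡ 998·854·1612·1431 ≡ 1489 (mod 1633).

1489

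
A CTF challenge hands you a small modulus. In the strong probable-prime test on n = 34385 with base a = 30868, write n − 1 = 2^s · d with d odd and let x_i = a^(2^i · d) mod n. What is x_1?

n − 1 = 34384 = 2^4 · 2149, so s = 4 and d = 2149.
Repeated squaring mod 34385: 30868^1 ≡ 30868, 30868^2 ≡ 25074, 30868^4 ≡ 10136, 30868^8 ≡ 30501, 30868^16 ≡ 24826, 30868^32 ≡ 13536, 30868^64 ≡ 20016, 30868^128 ≡ 20621, 30868^256 ≡ 20731, 30868^512 ≡ 30631, 30868^1024 ≡ 29051, 30868^2048 ≡ 15161.
2149 = 2048 + 64 + 32 + 4 + 1, so 30868^2149 ≡ 15161·20016·13536·10136·30868 ≡ 17933 (mod 34385).
x_0 = 17933.
x_1 = 17933^2 mod 34385 = 23969.

23969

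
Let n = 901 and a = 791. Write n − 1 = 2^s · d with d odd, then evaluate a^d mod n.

n − 1 = 900 = 2^2 · 225, so s = 2 and d = 225.
Repeated squaring mod 901: 791^1 ≡ 791, 791^2 ≡ 387, 791^4 ≡ 203, 791^8 ≡ 664, 791^16 ≡ 307, 791^32 ≡ 545, 791^64 ≡ 596, 791^128 ≡ 222.
225 = 128 + 64 + 32 + 1, so 791^225 ≡ 222·596·545·791 ≡ 468 (mod 901).

468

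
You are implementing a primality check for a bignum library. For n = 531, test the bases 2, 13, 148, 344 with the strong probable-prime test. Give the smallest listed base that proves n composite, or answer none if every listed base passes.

2

n − 1 = 530 = 2^1 · 265, so s = 1 and d = 265.
Base 2: x_0 = 2^265 mod 531 = 515. x_0 ∉ {1, 530} and s = 1, so 2 is a Miller–Rabin witness and 531 is composite.
Base 13: x_0 = 13^265 mod 531 = 526. x_0 ∉ {1, 530} and s = 1, so 13 is a Miller–Rabin witness and 531 is composite.
Base 148: x_0 = 148^265 mod 531 = 247. x_0 ∉ {1, 530} and s = 1, so 148 is a Miller–Rabin witness and 531 is composite.
Base 344: x_0 = 344^265 mod 531 = 29. x_0 ∉ {1, 530} and s = 1, so 344 is a Miller–Rabin witness and 531 is composite.
The smallest witness among the given bases is 2.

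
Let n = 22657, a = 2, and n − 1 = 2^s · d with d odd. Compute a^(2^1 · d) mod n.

n − 1 = 22656 = 2^7 · 177, so s = 7 and d = 177.
By repeated squaring, 2^177 ≡ 19565 (mod 22657).
x_0 = 19565.
x_1 = 19565^2 mod 22657 = 21867.

21867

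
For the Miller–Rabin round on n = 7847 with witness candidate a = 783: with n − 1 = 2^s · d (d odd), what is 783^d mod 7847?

n − 1 = 7846 = 2^1 · 3923, so s = 1 and d = 3923.
Repeated squaring mod 7847: 783^1 ≡ 783, 783^2 ≡ 1023, 783^4 ≡ 2878, 783^8 ≡ 4299, 783^16 ≡ 1716, 783^32 ≡ 2031, 783^64 ≡ 5286, 783^128 ≡ 6476, 783^256 ≡ 4208, 783^512 ≡ 4432, 783^1024 ≡ 1583, 783^2048 ≡ 2696.
3923 = 2048 + 1024 + 512 + 256 + 64 + 16 + 2 + 1, so 783^3923 ≡ 2696·1583·4432·4208·5286·1716·1023·783 ≡ 2057 (mod 7847).

2057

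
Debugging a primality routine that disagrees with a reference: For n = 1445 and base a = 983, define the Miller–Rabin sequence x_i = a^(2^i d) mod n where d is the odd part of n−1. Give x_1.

n − 1 = 1444 = 2^2 · 361, so s = 2 and d = 361.
x_0 = 983^361 mod 1445 = 598.
x_1 = 598^2 mod 1445 = 689.

689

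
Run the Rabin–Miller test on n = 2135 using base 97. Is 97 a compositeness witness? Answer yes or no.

n − 1 = 2134 = 2^1 · 1067, so s = 1 and d = 1067.
x_0 = 97^1067 mod 2135 = 1693.
x_0 ∉ {1, 2134} and s = 1, so 97 is a Miller–Rabin witness and 2135 is composite.

yes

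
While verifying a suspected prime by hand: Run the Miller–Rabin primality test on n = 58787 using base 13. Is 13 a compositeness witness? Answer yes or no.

no

n − 1 = 58786 = 2^1 · 29393, so s = 1 and d = 29393.
x_0 = 13^29393 mod 58787 = 1.
x_0 = 1, so 13 is not a witness.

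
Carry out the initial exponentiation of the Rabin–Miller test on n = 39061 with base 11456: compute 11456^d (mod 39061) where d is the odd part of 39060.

n − 1 = 39060 = 2^2 · 9765, so s = 2 and d = 9765.
11456^9765 mod 39061 = 2344.

2344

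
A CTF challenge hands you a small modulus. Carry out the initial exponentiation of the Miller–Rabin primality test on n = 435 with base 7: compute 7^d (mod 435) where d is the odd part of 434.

n − 1 = 434 = 2^1 · 217, so s = 1 and d = 217.
7^217 mod 435 = 262.

262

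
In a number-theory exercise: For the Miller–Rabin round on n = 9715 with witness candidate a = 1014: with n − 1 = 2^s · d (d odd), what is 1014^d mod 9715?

1739

n − 1 = 9714 = 2^1 · 4857, so s = 1 and d = 4857.
1014^4857 mod 9715 = 1739.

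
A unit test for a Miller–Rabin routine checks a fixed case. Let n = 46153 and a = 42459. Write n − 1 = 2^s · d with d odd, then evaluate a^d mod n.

n − 1 = 46152 = 2^3 · 5769, so s = 3 and d = 5769.
42459^5769 mod 46153 = 20623.

20623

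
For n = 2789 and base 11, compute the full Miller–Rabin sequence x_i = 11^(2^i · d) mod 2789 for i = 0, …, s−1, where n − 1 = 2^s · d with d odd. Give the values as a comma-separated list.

2622, 2788

n − 1 = 2788 = 2^2 · 697, so s = 2 and d = 697.
x_0 = 11^697 mod 2789 = 2622.
x_1 = 2622^2 mod 2789 = 2788.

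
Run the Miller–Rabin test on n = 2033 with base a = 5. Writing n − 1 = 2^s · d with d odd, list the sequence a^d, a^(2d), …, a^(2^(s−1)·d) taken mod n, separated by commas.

n − 1 = 2032 = 2^4 · 127, so s = 4 and d = 127.
x_0 = 5^127 mod 2033 = 1449.
x_1 = 1449^2 mod 2033 = 1545.
x_2 = 1545^2 mod 2033 = 283.
x_3 = 283^2 mod 2033 = 802.

1449, 1545, 283, 802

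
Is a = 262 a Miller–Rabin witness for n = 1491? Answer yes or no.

yes

n − 1 = 1490 = 2^1 · 745, so s = 1 and d = 745.
x_0 = 262^745 mod 1491 = 1102.
x_0 ∉ {1, 1490} and s = 1, so 262 is a Miller–Rabin witness and 1491 is composite.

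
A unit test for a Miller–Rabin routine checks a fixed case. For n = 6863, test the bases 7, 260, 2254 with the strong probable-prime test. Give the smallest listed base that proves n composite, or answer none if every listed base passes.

none

n − 1 = 6862 = 2^1 · 3431, so s = 1 and d = 3431.
Base 7: x_0 = 7^3431 mod 6863 = 1. x_0 = 1, so 7 is not a witness.
Base 260: x_0 = 260^3431 mod 6863 = 6862. x_0 = 6862 ≡ −1, so 260 is not a witness.
Base 2254: x_0 = 2254^3431 mod 6863 = 6862. x_0 = 6862 ≡ −1, so 2254 is not a witness.
No listed base is a witness for 6863.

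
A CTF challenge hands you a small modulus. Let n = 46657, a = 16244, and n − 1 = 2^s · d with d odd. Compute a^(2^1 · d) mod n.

n − 1 = 46656 = 2^6 · 729, so s = 6 and d = 729.
By repeated squaring, 16244^729 ≡ 11175 (mod 46657).
x_0 = 11175.
x_1 = 11175^2 mod 46657 = 26493.

26493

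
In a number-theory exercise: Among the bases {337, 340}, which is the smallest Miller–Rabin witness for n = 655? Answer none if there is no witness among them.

n − 1 = 654 = 2^1 · 327, so s = 1 and d = 327.
Base 337: x_0 = 337^327 mod 655 = 123. x_0 ∉ {1, 654} and s = 1, so 337 is a Miller–Rabin witness and 655 is composite.
Base 340: x_0 = 340^327 mod 655 = 335. x_0 ∉ {1, 654} and s = 1, so 340 is a Miller–Rabin witness and 655 is composite.
The smallest witness among the given bases is 337.

337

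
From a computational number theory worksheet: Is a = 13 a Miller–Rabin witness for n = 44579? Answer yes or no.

n − 1 = 44578 = 2^1 · 22289, so s = 1 and d = 22289.
x_0 = 13^22289 mod 44579 = 44578.
x_0 = 44578 ≡ −1, so 13 is not a witness.

no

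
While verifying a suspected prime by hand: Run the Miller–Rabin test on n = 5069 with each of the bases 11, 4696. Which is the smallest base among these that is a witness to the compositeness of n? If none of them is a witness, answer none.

n − 1 = 5068 = 2^2 · 1267, so s = 2 and d = 1267.
Base 11: x_0 = 11^1267 mod 5069 = 2601. x_0 is neither 1 nor 5068, so continue squaring. x_1 = 2601^2 mod 5069 = 3155. Reached i = s−1 = 1 without hitting −1: 11 is a Miller–Rabin witness and 5069 is composite.
Base 4696: x_0 = 4696^1267 mod 5069 = 3622. x_0 is neither 1 nor 5068, so continue squaring. x_1 = 3622^2 mod 5069 = 312. Reached i = s−1 = 1 without hitting −1: 4696 is a Miller–Rabin witness and 5069 is composite.
The smallest witness among the given bases is 11.

11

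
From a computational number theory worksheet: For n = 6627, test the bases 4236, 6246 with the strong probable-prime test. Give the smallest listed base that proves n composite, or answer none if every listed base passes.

n − 1 = 6626 = 2^1 · 3313, so s = 1 and d = 3313.
Base 4236: x_0 = 4236^3313 mod 6627 = 1275. x_0 ∉ {1, 6626} and s = 1, so 4236 is a Miller–Rabin witness and 6627 is composite.
Base 6246: x_0 = 6246^3313 mod 6627 = 3849. x_0 ∉ {1, 6626} and s = 1, so 6246 is a Miller–Rabin witness and 6627 is composite.
The smallest witness among the given bases is 4236.

4236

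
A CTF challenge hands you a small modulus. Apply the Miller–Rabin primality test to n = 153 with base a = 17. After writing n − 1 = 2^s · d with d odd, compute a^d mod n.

n − 1 = 152 = 2^3 · 19, so s = 3 and d = 19.
Repeated squaring mod 153: 17^1 ≡ 17, 17^2 ≡ 136, 17^4 ≡ 136, 17^8 ≡ 136, 17^16 ≡ 136.
19 = 16 + 2 + 1, so 17^19 ≡ 136·136·17 ≡ 17 (mod 153).

17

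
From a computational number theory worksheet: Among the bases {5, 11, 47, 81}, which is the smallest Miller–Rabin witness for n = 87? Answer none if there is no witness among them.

n − 1 = 86 = 2^1 · 43, so s = 1 and d = 43.
Base 5: x_0 = 5^43 mod 87 = 5. x_0 ∉ {1, 86} and s = 1, so 5 is a Miller–Rabin witness and 87 is composite.
Base 11: x_0 = 11^43 mod 87 = 47. x_0 ∉ {1, 86} and s = 1, so 11 is a Miller–Rabin witness and 87 is composite.
Base 47: x_0 = 47^43 mod 87 = 11. x_0 ∉ {1, 86} and s = 1, so 47 is a Miller–Rabin witness and 87 is composite.
Base 81: x_0 = 81^43 mod 87 = 81. x_0 ∉ {1, 86} and s = 1, so 81 is a Miller–Rabin witness and 87 is composite.
The smallest witness among the given bases is 5.

5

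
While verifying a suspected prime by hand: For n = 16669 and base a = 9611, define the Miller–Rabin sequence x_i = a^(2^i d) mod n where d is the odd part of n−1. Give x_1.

16642

n − 1 = 16668 = 2^2 · 4167, so s = 2 and d = 4167.
x_0 = 9611^4167 mod 16669 = 10885.
x_1 = 10885^2 mod 16669 = 16642.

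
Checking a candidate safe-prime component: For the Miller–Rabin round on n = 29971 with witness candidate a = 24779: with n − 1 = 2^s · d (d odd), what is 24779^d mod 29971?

2897

n − 1 = 29970 = 2^1 · 14985, so s = 1 and d = 14985.
Repeated squaring mod 29971: 24779^1 ≡ 24779, 24779^2 ≡ 12935, 24779^4 ≡ 16103, 24779^8 ≡ 27488, 24779^16 ≡ 21234, 24779^32 ≡ 29003, 24779^64 ≡ 7923, 24779^128 ≡ 14655, 24779^256 ≡ 26810, 24779^512 ≡ 11578, 24779^1024 ≡ 19772, 24779^2048 ≡ 20231, 24779^4096 ≡ 9385, 24779^8192 ≡ 23427.
14985 = 8192 + 4096 + 2048 + 512 + 128 + 8 + 1, so 24779^14985 ≡ 23427·9385·20231·11578·14655·27488·24779 ≡ 2897 (mod 29971).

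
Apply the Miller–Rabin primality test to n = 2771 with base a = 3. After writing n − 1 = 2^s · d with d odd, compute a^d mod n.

n − 1 = 2770 = 2^1 · 1385, so s = 1 and d = 1385.
Repeated squaring mod 2771: 3^1 ≡ 3, 3^2 ≡ 9, 3^4 ≡ 81, 3^8 ≡ 1019, 3^16 ≡ 2007, 3^32 ≡ 1786, 3^64 ≡ 375, 3^128 ≡ 2075, 3^256 ≡ 2262, 3^512 ≡ 1378, 3^1024 ≡ 749.
1385 = 1024 + 256 + 64 + 32 + 8 + 1, so 3^1385 ≡ 749·2262·375·1786·1019·3 ≡ 2241 (mod 2771).

2241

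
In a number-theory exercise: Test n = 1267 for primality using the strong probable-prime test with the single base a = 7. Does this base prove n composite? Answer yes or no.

yes

n − 1 = 1266 = 2^1 · 633, so s = 1 and d = 633.
x_0 = 7^633 mod 1267 = 924.
x_0 ∉ {1, 1266} and s = 1, so 7 is a Miller–Rabin witness and 1267 is composite.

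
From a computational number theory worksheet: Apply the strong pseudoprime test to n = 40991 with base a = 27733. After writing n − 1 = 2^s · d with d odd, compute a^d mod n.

n − 1 = 40990 = 2^1 · 20495, so s = 1 and d = 20495.
27733^20495 mod 40991 = 30745.

30745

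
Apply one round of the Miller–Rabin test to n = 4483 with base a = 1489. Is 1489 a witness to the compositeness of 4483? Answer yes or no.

no

n − 1 = 4482 = 2^1 · 2241, so s = 1 and d = 2241.
x_0 = 1489^2241 mod 4483 = 1.
x_0 = 1, so 1489 is not a witness.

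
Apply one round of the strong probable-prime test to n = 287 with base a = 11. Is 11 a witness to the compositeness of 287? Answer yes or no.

n − 1 = 286 = 2^1 · 143, so s = 1 and d = 143.
x_0 = 11^143 mod 287 = 268.
x_0 ∉ {1, 286} and s = 1, so 11 is a Miller–Rabin witness and 287 is composite.

yes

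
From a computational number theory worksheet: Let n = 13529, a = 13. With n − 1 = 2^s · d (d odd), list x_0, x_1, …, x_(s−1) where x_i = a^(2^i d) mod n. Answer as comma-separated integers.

n − 1 = 13528 = 2^3 · 1691, so s = 3 and d = 1691.
x_0 = 13^1691 mod 13529 = 9634.
x_1 = 9634^2 mod 13529 = 5016.
x_2 = 5016^2 mod 13529 = 9845.

9634, 5016, 9845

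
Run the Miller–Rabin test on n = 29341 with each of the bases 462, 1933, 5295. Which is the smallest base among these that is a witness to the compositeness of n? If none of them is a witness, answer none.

none

n − 1 = 29340 = 2^2 · 7335, so s = 2 and d = 7335.
Base 462: x_0 = 462^7335 mod 29341 = 10847. x_0 is neither 1 nor 29340, so continue squaring. x_1 = 10847^2 mod 29341 = 29340. x_1 ≡ −1, so 462 is not a witness.
Base 1933: x_0 = 1933^7335 mod 29341 = 1. x_0 = 1, so 1933 is not a witness.
Base 5295: x_0 = 5295^7335 mod 29341 = 29340. x_0 = 29340 ≡ −1, so 5295 is not a witness.
No listed base is a witness for 29341.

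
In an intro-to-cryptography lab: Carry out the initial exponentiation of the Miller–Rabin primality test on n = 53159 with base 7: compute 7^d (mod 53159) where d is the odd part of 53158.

n − 1 = 53158 = 2^1 · 26579, so s = 1 and d = 26579.
7^26579 mod 53159 = 20964.

20964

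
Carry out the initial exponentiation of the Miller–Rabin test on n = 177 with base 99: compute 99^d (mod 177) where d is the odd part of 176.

93

n − 1 = 176 = 2^4 · 11, so s = 4 and d = 11.
99^11 mod 177 = 93.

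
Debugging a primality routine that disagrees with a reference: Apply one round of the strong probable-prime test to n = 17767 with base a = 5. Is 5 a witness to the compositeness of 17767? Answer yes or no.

yes

n − 1 = 17766 = 2^1 · 8883, so s = 1 and d = 8883.
Repeated squaring mod 17767: 5^1 ≡ 5, 5^2 ≡ 25, 5^4 ≡ 625, 5^8 ≡ 17518, 5^16 ≡ 8700, 5^32 ≡ 2580, 5^64 ≡ 11542, 5^128 ≡ 798, 5^256 ≡ 14959, 5^512 ≡ 14083, 5^1024 ≡ 15635, 5^2048 ≡ 14839, 5^4096 ≡ 9490, 5^8192 ≡ 16944.
8883 = 8192 + 512 + 128 + 32 + 16 + 2 + 1, so 5^8883 ≡ 16944·14083·798·2580·8700·25·5 ≡ 17114 (mod 17767).
x_0 = 5^8883 mod 17767 = 17114.
x_0 ∉ {1, 17766} and s = 1, so 5 is a Miller–Rabin witness and 17767 is composite.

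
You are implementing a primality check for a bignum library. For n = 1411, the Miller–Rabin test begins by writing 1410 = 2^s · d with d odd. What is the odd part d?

Halving: 1410 → 705; 705 is odd.
So 1410 = 2^1 · 705.

705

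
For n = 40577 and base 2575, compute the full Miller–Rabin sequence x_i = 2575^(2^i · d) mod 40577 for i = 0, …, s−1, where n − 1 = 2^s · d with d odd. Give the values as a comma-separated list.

n − 1 = 40576 = 2^7 · 317, so s = 7 and d = 317.
x_0 = 2575^317 mod 40577 = 5485.
x_1 = 5485^2 mod 40577 = 17668.
x_2 = 17668^2 mod 40577 = 39940.
x_3 = 39940^2 mod 40577 = 40576.
x_4 = 40576^2 mod 40577 = 1.
x_5 = 1^2 mod 40577 = 1.
x_6 = 1^2 mod 40577 = 1.

5485, 17668, 39940, 40576, 1, 1, 1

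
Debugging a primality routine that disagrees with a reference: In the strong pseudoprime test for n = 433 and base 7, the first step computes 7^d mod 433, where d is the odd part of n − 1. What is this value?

n − 1 = 432 = 2^4 · 27, so s = 4 and d = 27.
Repeated squaring mod 433: 7^1 ≡ 7, 7^2 ≡ 49, 7^4 ≡ 236, 7^8 ≡ 272, 7^16 ≡ 374.
27 = 16 + 8 + 2 + 1, so 7^27 ≡ 374·272·49·7 ≡ 265 (mod 433).

265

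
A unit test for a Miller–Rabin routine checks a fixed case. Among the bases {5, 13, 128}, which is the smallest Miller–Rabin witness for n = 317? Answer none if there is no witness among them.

none

n − 1 = 316 = 2^2 · 79, so s = 2 and d = 79.
Base 5: x_0 = 5^79 mod 317 = 114. x_0 is neither 1 nor 316, so continue squaring. x_1 = 114^2 mod 317 = 316. x_1 ≡ −1, so 5 is not a witness.
Base 13: x_0 = 13^79 mod 317 = 203. x_0 is neither 1 nor 316, so continue squaring. x_1 = 203^2 mod 317 = 316. x_1 ≡ −1, so 13 is not a witness.
Base 128: x_0 = 128^79 mod 317 = 114. x_0 is neither 1 nor 316, so continue squaring. x_1 = 114^2 mod 317 = 316. x_1 ≡ −1, so 128 is not a witness.
No listed base is a witness for 317.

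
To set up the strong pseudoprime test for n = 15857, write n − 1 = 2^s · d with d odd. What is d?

Halving: 15856 → 7928 → 3964 → 1982 → 991; 991 is odd.
So 15856 = 2^4 · 991.

991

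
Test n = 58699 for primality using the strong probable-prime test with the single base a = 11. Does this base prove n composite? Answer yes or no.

no

n − 1 = 58698 = 2^1 · 29349, so s = 1 and d = 29349.
Repeated squaring mod 58699: 11^1 ≡ 11, 11^2 ≡ 121, 11^4 ≡ 14641, 11^8 ≡ 48832, 11^16 ≡ 34747, 11^32 ≡ 32977, 11^64 ≡ 24855, 11^128 ≡ 22749, 11^256 ≡ 26617, 11^512 ≡ 26458, 11^1024 ≡ 40189, 11^2048 ≡ 52736, 11^4096 ≡ 44474, 11^8192 ≡ 15172, 11^16384 ≡ 30805.
29349 = 16384 + 8192 + 4096 + 512 + 128 + 32 + 4 + 1, so 11^29349 ≡ 30805·15172·44474·26458·22749·32977·14641·11 ≡ 58698 (mod 58699).
x_0 = 11^29349 mod 58699 = 58698.
x_0 = 58698 ≡ −1, so 11 is not a witness.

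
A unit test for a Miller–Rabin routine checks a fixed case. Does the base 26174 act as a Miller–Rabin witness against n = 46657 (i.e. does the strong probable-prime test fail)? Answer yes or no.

no

n − 1 = 46656 = 2^6 · 729, so s = 6 and d = 729.
x_0 = 26174^729 mod 46657 = 36106.
x_0 is neither 1 nor 46656, so continue squaring.
x_1 = 36106^2 mod 46657 = 46656.
x_1 ≡ −1, so 26174 is not a witness.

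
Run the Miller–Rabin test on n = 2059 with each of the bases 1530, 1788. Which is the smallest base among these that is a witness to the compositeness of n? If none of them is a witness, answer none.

n − 1 = 2058 = 2^1 · 1029, so s = 1 and d = 1029.
Base 1530: x_0 = 1530^1029 mod 2059 = 2058. x_0 = 2058 ≡ −1, so 1530 is not a witness.
Base 1788: x_0 = 1788^1029 mod 2059 = 46. x_0 ∉ {1, 2058} and s = 1, so 1788 is a Miller–Rabin witness and 2059 is composite.
The smallest witness among the given bases is 1788.

1788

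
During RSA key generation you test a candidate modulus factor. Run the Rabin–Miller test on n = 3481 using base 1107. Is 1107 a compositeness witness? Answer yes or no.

n − 1 = 3480 = 2^3 · 435, so s = 3 and d = 435.
x_0 = 1107^435 mod 3481 = 1.
x_0 = 1, so 1107 is not a witness.

no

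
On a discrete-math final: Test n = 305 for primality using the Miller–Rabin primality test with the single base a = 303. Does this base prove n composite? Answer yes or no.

n − 1 = 304 = 2^4 · 19, so s = 4 and d = 19.
x_0 = 303^19 mod 305 = 7.
x_0 is neither 1 nor 304, so continue squaring.
x_1 = 7^2 mod 305 = 49.
x_2 = 49^2 mod 305 = 266.
x_3 = 266^2 mod 305 = 301.
Reached i = s−1 = 3 without hitting −1: 303 is a Miller–Rabin witness and 305 is composite.

yes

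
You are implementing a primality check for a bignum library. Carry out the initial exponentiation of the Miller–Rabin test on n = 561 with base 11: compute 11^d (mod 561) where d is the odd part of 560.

209

n − 1 = 560 = 2^4 · 35, so s = 4 and d = 35.
By repeated squaring, 11^35 ≡ 209 (mod 561).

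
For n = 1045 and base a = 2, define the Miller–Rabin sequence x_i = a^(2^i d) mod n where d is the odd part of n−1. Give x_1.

609

n − 1 = 1044 = 2^2 · 261, so s = 2 and d = 261.
x_0 = 2^261 mod 1045 = 607.
x_1 = 607^2 mod 1045 = 609.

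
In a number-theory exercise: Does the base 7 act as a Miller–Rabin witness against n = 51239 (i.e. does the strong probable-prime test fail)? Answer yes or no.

no

n − 1 = 51238 = 2^1 · 25619, so s = 1 and d = 25619.
x_0 = 7^25619 mod 51239 = 1.
x_0 = 1, so 7 is not a witness.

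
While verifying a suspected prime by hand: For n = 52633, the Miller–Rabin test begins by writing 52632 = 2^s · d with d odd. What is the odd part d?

Halving: 52632 → 26316 → 13158 → 6579; 6579 is odd.
So 52632 = 2^3 · 6579.

6579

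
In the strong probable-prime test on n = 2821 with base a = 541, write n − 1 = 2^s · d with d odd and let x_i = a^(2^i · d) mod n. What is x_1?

1520

n − 1 = 2820 = 2^2 · 705, so s = 2 and d = 705.
Repeated squaring mod 2821: 541^1 ≡ 541, 541^2 ≡ 2118, 541^4 ≡ 534, 541^8 ≡ 235, 541^16 ≡ 1626, 541^32 ≡ 599, 541^64 ≡ 534, 541^128 ≡ 235, 541^256 ≡ 1626, 541^512 ≡ 599.
705 = 512 + 128 + 64 + 1, so 541^705 ≡ 599·235·534·541 ≡ 1737 (mod 2821).
x_0 = 1737.
x_1 = 1737^2 mod 2821 = 1520.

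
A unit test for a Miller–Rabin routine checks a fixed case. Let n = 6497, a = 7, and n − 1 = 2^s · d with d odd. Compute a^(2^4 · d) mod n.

4517

n − 1 = 6496 = 2^5 · 203, so s = 5 and d = 203.
x_0 = 7^203 mod 6497 = 2461.
x_1 = 2461^2 mod 6497 = 1317.
x_2 = 1317^2 mod 6497 = 6287.
x_3 = 6287^2 mod 6497 = 5118.
x_4 = 5118^2 mod 6497 = 4517.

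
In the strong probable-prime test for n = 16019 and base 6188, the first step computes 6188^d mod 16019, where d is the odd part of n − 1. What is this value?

1103

n − 1 = 16018 = 2^1 · 8009, so s = 1 and d = 8009.
Repeated squaring mod 16019: 6188^1 ≡ 6188, 6188^2 ≡ 5934, 6188^4 ≡ 2594, 6188^8 ≡ 856, 6188^16 ≡ 11881, 6188^32 ≡ 14752, 6188^64 ≡ 3389, 6188^128 ≡ 15717, 6188^256 ≡ 11109, 6188^512 ≡ 15524, 6188^1024 ≡ 4740, 6188^2048 ≡ 8962, 6188^4096 ≡ 14197.
8009 = 4096 + 2048 + 1024 + 512 + 256 + 64 + 8 + 1, so 6188^8009 ≡ 14197·8962·4740·15524·11109·3389·856·6188 ≡ 1103 (mod 16019).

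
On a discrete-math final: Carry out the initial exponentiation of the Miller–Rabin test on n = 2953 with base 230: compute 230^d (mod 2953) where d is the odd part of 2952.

939

n − 1 = 2952 = 2^3 · 369, so s = 3 and d = 369.
By repeated squaring, 230^369 ≡ 939 (mod 2953).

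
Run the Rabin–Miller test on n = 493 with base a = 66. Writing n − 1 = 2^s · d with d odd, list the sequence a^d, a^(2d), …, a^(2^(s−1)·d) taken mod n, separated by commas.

n − 1 = 492 = 2^2 · 123, so s = 2 and d = 123.
x_0 = 66^123 mod 493 = 264.
x_1 = 264^2 mod 493 = 183.

264, 183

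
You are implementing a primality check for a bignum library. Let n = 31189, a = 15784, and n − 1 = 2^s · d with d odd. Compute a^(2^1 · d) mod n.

1

n − 1 = 31188 = 2^2 · 7797, so s = 2 and d = 7797.
By repeated squaring, 15784^7797 ≡ 1 (mod 31189).
x_0 = 1.
x_1 = 1^2 mod 31189 = 1.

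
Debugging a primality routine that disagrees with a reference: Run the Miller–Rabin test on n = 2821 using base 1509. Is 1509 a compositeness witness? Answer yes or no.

yes

n − 1 = 2820 = 2^2 · 705, so s = 2 and d = 705.
By repeated squaring, 1509^705 ≡ 92 (mod 2821).
x_0 = 1509^705 mod 2821 = 92.
x_0 is neither 1 nor 2820, so continue squaring.
x_1 = 92^2 mod 2821 = 1.
x_1 = 1 but x_0 ≠ ±1, a nontrivial square root of 1 — 1509 is a witness and 2821 is composite.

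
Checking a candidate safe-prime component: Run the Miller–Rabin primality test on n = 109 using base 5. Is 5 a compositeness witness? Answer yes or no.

n − 1 = 108 = 2^2 · 27, so s = 2 and d = 27.
Repeated squaring mod 109: 5^1 ≡ 5, 5^2 ≡ 25, 5^4 ≡ 80, 5^8 ≡ 78, 5^16 ≡ 89.
27 = 16 + 8 + 2 + 1, so 5^27 ≡ 89·78·25·5 ≡ 1 (mod 109).
x_0 = 5^27 mod 109 = 1.
x_0 = 1, so 5 is not a witness.

no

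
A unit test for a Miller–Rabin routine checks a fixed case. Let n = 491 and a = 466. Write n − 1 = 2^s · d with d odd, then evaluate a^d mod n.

n − 1 = 490 = 2^1 · 245, so s = 1 and d = 245.
466^245 mod 491 = 490.

490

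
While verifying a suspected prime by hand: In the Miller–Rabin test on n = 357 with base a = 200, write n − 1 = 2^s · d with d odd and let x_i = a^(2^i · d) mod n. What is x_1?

n − 1 = 356 = 2^2 · 89, so s = 2 and d = 89.
x_0 = 200^89 mod 357 = 149.
x_1 = 149^2 mod 357 = 67.

67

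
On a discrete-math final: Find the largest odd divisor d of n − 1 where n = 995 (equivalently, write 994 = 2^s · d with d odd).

Halving: 994 → 497; 497 is odd.
So 994 = 2^1 · 497.

497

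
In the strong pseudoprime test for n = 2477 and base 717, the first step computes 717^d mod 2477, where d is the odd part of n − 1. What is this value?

915

n − 1 = 2476 = 2^2 · 619, so s = 2 and d = 619.
Repeated squaring mod 2477: 717^1 ≡ 717, 717^2 ≡ 1350, 717^4 ≡ 1905, 717^8 ≡ 220, 717^16 ≡ 1337, 717^32 ≡ 1652, 717^64 ≡ 1927, 717^128 ≡ 306, 717^256 ≡ 1987, 717^512 ≡ 2308.
619 = 512 + 64 + 32 + 8 + 2 + 1, so 717^619 ≡ 2308·1927·1652·220·1350·717 ≡ 915 (mod 2477).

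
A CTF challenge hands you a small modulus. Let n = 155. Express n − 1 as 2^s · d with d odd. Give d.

Halving: 154 → 77; 77 is odd.
So 154 = 2^1 · 77.

77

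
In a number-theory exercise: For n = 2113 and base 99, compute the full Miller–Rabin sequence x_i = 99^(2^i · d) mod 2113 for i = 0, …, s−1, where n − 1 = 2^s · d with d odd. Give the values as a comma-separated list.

n − 1 = 2112 = 2^6 · 33, so s = 6 and d = 33.
x_0 = 99^33 mod 2113 = 417.
x_1 = 417^2 mod 2113 = 623.
x_2 = 623^2 mod 2113 = 1450.
x_3 = 1450^2 mod 2113 = 65.
x_4 = 65^2 mod 2113 = 2112.
x_5 = 2112^2 mod 2113 = 1.

417, 623, 1450, 65, 2112, 1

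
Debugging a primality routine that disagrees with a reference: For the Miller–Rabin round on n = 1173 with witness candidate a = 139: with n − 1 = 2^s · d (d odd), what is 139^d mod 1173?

277

n − 1 = 1172 = 2^2 · 293, so s = 2 and d = 293.
Repeated squaring mod 1173: 139^1 ≡ 139, 139^2 ≡ 553, 139^4 ≡ 829, 139^8 ≡ 1036, 139^16 ≡ 1, 139^32 ≡ 1, 139^64 ≡ 1, 139^128 ≡ 1, 139^256 ≡ 1.
293 = 256 + 32 + 4 + 1, so 139^293 ≡ 1·1·829·139 ≡ 277 (mod 1173).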